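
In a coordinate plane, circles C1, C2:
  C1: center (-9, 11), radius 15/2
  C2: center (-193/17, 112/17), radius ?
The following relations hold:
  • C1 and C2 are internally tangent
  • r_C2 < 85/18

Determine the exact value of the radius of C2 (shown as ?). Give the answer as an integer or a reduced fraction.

1. [int C1,C2]  r_C2² − 15r_C2 + 125/4 = 0  ⇒  r_C2 = 5/2 or 25/2
2. given r_C2 < 85/18: keep 5/2

5/2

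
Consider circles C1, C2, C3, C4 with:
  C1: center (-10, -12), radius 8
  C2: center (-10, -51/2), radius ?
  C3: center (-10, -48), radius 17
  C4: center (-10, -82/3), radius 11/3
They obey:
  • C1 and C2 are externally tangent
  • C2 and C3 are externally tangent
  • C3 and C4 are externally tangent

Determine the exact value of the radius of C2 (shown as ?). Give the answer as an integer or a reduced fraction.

1. [ext C1·C2]  r_C2² + 16r_C2 − 473/4 = 0  ⇒  r_C2 = 11/2 (r>0 drops 1)
2. [ext C2·C3]  r_C2² + 34r_C2 − 869/4 = 0  ⇒  r_C2 = 11/2 (r>0 drops 1)

11/2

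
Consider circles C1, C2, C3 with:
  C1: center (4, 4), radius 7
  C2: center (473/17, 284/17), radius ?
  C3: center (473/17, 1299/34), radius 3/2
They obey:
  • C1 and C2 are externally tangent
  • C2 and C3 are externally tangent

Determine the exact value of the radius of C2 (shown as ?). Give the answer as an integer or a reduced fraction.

1. [ext C1·C2]  r_C2² + 14r_C2 − 680 = 0  ⇒  r_C2 = 20 (r>0 drops 1)
2. [ext C2·C3]  r_C2² + 3r_C2 − 460 = 0  ⇒  r_C2 = 20 (r>0 drops 1)

20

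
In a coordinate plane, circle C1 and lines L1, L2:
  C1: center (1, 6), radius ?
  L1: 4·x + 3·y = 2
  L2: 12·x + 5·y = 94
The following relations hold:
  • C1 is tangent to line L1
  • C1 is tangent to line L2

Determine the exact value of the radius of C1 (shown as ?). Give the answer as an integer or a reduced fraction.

4

1. [C1‖L1]  r_C1² − 16 = 0  ⇒  r_C1 = 4 (r>0 drops 1)
2. [C1‖L2]  r_C1² − 16 = 0  ⇒  r_C1 = 4 (r>0 drops 1)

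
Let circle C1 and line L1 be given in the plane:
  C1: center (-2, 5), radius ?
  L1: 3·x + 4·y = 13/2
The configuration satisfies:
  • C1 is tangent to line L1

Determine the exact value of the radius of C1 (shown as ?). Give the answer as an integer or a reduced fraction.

1. [C1‖L1]  r_C1² − 9/4 = 0  ⇒  r_C1 = 3/2 (r>0 drops 1)

3/2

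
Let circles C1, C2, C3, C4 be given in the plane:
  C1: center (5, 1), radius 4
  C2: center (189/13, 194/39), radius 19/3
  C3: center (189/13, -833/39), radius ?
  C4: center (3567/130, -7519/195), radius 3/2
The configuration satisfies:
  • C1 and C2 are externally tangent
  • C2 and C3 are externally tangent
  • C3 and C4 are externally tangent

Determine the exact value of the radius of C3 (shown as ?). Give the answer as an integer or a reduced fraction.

20

1. [ext C2·C3]  r_C3² + (38/3)r_C3 − 1960/3 = 0  ⇒  r_C3 = 20 (r>0 drops 1)
2. [ext C3·C4]  r_C3² + 3r_C3 − 460 = 0  ⇒  r_C3 = 20 (r>0 drops 1)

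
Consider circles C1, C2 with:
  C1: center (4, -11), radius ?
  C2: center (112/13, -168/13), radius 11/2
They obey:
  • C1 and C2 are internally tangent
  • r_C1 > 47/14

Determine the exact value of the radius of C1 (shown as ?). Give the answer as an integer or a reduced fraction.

1. [int C1,C2]  r_C1² − 11r_C1 + 21/4 = 0  ⇒  r_C1 = 1/2 or 21/2
2. given r_C1 > 47/14: keep 21/2

21/2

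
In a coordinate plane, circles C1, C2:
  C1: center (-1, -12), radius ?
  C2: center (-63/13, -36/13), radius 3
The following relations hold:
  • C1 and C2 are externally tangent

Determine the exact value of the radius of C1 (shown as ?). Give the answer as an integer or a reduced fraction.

7

1. [ext C1·C2]  r_C1² + 6r_C1 − 91 = 0  ⇒  r_C1 = 7 (r>0 drops 1)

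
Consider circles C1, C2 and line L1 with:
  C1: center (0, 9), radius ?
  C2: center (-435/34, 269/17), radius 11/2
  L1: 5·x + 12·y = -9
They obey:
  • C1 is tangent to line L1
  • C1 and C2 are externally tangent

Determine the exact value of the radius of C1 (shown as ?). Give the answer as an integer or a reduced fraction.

9

1. [C1‖L1]  r_C1² − 81 = 0  ⇒  r_C1 = 9 (r>0 drops 1)
2. [ext C1·C2]  r_C1² + 11r_C1 − 180 = 0  ⇒  r_C1 = 9 (r>0 drops 1)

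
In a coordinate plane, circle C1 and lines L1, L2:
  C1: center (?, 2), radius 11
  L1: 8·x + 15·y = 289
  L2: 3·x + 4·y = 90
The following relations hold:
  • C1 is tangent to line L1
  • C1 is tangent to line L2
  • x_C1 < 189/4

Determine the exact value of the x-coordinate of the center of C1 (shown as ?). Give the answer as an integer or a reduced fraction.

1. [C1‖L1]  x_C1² − (259/4)x_C1 + 2007/4 = 0  ⇒  x_C1 = 9 or 223/4
2. [C1‖L2]  x_C1² − (164/3)x_C1 + 411 = 0  ⇒  x_C1 = 9 or 137/3

9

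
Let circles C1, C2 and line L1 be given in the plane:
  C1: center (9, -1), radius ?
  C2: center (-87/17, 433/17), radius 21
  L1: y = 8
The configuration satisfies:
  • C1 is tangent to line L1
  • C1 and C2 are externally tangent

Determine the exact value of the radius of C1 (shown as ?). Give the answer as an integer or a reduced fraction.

9

1. [C1‖L1]  r_C1² − 81 = 0  ⇒  r_C1 = 9 (r>0 drops 1)
2. [ext C1·C2]  r_C1² + 42r_C1 − 459 = 0  ⇒  r_C1 = 9 (r>0 drops 1)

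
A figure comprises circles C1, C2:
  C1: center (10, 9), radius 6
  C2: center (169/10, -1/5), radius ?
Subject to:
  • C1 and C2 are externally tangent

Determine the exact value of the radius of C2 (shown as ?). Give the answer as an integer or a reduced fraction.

1. [ext C1·C2]  r_C2² + 12r_C2 − 385/4 = 0  ⇒  r_C2 = 11/2 (r>0 drops 1)

11/2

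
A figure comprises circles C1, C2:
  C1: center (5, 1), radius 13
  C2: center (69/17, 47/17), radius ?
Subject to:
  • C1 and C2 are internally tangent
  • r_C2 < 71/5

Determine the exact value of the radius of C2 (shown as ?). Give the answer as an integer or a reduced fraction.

11

1. [int C1,C2]  r_C2² − 26r_C2 + 165 = 0  ⇒  r_C2 = 11 or 15
2. given r_C2 < 71/5: keep 11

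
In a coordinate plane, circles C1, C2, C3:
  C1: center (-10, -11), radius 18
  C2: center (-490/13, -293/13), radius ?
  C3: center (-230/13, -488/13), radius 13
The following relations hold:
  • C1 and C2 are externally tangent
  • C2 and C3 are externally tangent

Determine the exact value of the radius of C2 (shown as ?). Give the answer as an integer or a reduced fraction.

1. [ext C1·C2]  r_C2² + 36r_C2 − 576 = 0  ⇒  r_C2 = 12 (r>0 drops 1)
2. [ext C2·C3]  r_C2² + 26r_C2 − 456 = 0  ⇒  r_C2 = 12 (r>0 drops 1)

12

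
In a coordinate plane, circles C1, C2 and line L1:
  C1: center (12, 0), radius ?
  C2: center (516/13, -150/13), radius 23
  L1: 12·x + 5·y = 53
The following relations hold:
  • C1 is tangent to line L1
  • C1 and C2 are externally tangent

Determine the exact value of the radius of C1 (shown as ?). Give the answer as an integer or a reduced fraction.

1. [C1‖L1]  r_C1² − 49 = 0  ⇒  r_C1 = 7 (r>0 drops 1)
2. [ext C1·C2]  r_C1² + 46r_C1 − 371 = 0  ⇒  r_C1 = 7 (r>0 drops 1)

7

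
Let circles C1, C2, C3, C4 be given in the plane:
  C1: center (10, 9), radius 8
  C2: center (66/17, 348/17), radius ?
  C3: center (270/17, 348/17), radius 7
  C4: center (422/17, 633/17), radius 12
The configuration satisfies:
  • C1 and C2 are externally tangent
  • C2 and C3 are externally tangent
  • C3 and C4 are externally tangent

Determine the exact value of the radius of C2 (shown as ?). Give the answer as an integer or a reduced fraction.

1. [ext C1·C2]  r_C2² + 16r_C2 − 105 = 0  ⇒  r_C2 = 5 (r>0 drops 1)
2. [ext C2·C3]  r_C2² + 14r_C2 − 95 = 0  ⇒  r_C2 = 5 (r>0 drops 1)

5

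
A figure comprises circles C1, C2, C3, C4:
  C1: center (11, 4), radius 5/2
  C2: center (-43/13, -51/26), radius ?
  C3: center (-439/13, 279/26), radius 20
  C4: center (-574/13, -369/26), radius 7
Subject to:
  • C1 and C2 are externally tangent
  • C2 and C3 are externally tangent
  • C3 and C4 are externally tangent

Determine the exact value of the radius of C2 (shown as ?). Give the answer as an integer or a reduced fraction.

1. [ext C1·C2]  r_C2² + 5r_C2 − 234 = 0  ⇒  r_C2 = 13 (r>0 drops 1)
2. [ext C2·C3]  r_C2² + 40r_C2 − 689 = 0  ⇒  r_C2 = 13 (r>0 drops 1)

13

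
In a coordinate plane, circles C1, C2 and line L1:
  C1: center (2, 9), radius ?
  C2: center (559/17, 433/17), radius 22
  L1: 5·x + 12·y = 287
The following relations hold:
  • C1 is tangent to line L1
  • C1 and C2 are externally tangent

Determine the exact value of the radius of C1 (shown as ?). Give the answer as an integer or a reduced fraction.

1. [C1‖L1]  r_C1² − 169 = 0  ⇒  r_C1 = 13 (r>0 drops 1)
2. [ext C1·C2]  r_C1² + 44r_C1 − 741 = 0  ⇒  r_C1 = 13 (r>0 drops 1)

13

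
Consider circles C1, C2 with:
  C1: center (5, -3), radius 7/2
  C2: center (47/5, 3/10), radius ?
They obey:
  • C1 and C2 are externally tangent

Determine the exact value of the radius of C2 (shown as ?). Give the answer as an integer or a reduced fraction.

2

1. [ext C1·C2]  r_C2² + 7r_C2 − 18 = 0  ⇒  r_C2 = 2 (r>0 drops 1)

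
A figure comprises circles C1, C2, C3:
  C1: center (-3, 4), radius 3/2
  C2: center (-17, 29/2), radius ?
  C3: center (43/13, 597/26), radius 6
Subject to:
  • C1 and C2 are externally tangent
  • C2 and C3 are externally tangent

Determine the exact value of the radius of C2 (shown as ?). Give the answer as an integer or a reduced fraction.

1. [ext C1·C2]  r_C2² + 3r_C2 − 304 = 0  ⇒  r_C2 = 16 (r>0 drops 1)
2. [ext C2·C3]  r_C2² + 12r_C2 − 448 = 0  ⇒  r_C2 = 16 (r>0 drops 1)

16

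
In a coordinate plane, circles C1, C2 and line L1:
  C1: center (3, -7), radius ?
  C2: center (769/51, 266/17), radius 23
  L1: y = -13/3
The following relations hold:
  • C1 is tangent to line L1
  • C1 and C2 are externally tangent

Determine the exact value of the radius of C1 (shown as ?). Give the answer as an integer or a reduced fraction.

8/3

1. [C1‖L1]  r_C1² − 64/9 = 0  ⇒  r_C1 = 8/3 (r>0 drops 1)
2. [ext C1·C2]  r_C1² + 46r_C1 − 1168/9 = 0  ⇒  r_C1 = 8/3 (r>0 drops 1)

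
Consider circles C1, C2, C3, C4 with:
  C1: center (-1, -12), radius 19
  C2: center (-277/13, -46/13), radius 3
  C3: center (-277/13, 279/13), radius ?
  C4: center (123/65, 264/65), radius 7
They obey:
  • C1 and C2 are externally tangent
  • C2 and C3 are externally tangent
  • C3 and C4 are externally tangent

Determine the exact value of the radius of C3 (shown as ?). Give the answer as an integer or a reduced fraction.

1. [ext C2·C3]  r_C3² + 6r_C3 − 616 = 0  ⇒  r_C3 = 22 (r>0 drops 1)
2. [ext C3·C4]  r_C3² + 14r_C3 − 792 = 0  ⇒  r_C3 = 22 (r>0 drops 1)

22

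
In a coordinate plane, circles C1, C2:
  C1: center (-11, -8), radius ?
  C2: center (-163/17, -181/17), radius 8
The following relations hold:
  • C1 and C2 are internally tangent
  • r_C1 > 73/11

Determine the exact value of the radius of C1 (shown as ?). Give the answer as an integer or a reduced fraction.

1. [int C1,C2]  r_C1² − 16r_C1 + 55 = 0  ⇒  r_C1 = 5 or 11
2. given r_C1 > 73/11: keep 11

11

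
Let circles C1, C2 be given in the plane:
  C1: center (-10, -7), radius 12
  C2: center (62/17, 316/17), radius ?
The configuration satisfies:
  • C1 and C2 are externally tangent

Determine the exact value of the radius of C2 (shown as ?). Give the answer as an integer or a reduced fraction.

17

1. [ext C1·C2]  r_C2² + 24r_C2 − 697 = 0  ⇒  r_C2 = 17 (r>0 drops 1)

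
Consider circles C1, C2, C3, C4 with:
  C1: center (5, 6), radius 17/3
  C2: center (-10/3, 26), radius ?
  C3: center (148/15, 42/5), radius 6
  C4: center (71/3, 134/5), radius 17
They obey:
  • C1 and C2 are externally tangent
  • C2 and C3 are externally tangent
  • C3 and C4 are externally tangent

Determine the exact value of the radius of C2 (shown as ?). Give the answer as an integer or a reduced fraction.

1. [ext C1·C2]  r_C2² + (34/3)r_C2 − 1312/3 = 0  ⇒  r_C2 = 16 (r>0 drops 1)
2. [ext C2·C3]  r_C2² + 12r_C2 − 448 = 0  ⇒  r_C2 = 16 (r>0 drops 1)

16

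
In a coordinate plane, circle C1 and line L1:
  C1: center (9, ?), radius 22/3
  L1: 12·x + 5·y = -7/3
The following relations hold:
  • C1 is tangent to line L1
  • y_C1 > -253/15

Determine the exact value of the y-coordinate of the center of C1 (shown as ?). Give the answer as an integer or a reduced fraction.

-3

1. [C1‖L1]  y_C1² + (662/15)y_C1 + 617/5 = 0  ⇒  y_C1 = -617/15 or -3
2. given y_C1 > -253/15: keep -3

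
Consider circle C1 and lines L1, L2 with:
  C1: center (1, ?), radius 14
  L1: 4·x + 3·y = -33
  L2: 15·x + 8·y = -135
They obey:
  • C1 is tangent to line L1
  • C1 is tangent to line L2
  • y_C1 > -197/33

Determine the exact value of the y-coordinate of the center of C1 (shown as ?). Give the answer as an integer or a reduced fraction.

1. [C1‖L1]  y_C1² + (74/3)y_C1 − 1177/3 = 0  ⇒  y_C1 = -107/3 or 11
2. [C1‖L2]  y_C1² + (75/2)y_C1 − 1067/2 = 0  ⇒  y_C1 = -97/2 or 11

11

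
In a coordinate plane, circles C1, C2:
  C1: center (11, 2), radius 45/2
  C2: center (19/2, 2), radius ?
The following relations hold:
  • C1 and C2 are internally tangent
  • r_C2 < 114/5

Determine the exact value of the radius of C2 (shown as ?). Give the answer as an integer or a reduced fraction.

21

1. [int C1,C2]  r_C2² − 45r_C2 + 504 = 0  ⇒  r_C2 = 21 or 24
2. given r_C2 < 114/5: keep 21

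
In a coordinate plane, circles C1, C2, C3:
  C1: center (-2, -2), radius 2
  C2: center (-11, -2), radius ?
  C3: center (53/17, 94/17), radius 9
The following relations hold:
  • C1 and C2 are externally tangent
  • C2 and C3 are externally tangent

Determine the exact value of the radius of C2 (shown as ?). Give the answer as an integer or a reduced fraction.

1. [ext C1·C2]  r_C2² + 4r_C2 − 77 = 0  ⇒  r_C2 = 7 (r>0 drops 1)
2. [ext C2·C3]  r_C2² + 18r_C2 − 175 = 0  ⇒  r_C2 = 7 (r>0 drops 1)

7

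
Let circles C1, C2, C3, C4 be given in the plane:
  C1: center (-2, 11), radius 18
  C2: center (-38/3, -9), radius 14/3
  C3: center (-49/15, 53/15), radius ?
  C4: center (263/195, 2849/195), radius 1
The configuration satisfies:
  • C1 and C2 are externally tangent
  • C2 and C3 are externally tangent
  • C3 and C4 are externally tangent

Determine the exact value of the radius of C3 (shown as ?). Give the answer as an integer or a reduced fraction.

1. [ext C2·C3]  r_C3² + (28/3)r_C3 − 671/3 = 0  ⇒  r_C3 = 11 (r>0 drops 1)
2. [ext C3·C4]  r_C3² + 2r_C3 − 143 = 0  ⇒  r_C3 = 11 (r>0 drops 1)

11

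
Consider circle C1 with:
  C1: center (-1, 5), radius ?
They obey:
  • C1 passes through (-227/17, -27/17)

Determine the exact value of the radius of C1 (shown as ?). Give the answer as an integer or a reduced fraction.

14

1. [C1∋P]  r_C1² − 196 = 0  ⇒  r_C1 = 14 (r>0 drops 1)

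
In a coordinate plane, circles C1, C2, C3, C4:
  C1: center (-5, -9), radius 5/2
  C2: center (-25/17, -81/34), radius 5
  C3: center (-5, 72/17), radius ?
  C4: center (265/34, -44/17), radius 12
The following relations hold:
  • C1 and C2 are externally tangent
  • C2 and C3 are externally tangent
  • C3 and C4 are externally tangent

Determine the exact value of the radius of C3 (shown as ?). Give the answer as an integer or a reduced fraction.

1. [ext C2·C3]  r_C3² + 10r_C3 − 125/4 = 0  ⇒  r_C3 = 5/2 (r>0 drops 1)
2. [ext C3·C4]  r_C3² + 24r_C3 − 265/4 = 0  ⇒  r_C3 = 5/2 (r>0 drops 1)

5/2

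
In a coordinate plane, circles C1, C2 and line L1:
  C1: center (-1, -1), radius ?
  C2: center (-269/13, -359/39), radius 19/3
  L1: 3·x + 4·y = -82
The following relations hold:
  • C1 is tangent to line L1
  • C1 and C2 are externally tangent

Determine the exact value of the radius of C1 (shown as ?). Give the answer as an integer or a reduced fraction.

1. [C1‖L1]  r_C1² − 225 = 0  ⇒  r_C1 = 15 (r>0 drops 1)
2. [ext C1·C2]  r_C1² + (38/3)r_C1 − 415 = 0  ⇒  r_C1 = 15 (r>0 drops 1)

15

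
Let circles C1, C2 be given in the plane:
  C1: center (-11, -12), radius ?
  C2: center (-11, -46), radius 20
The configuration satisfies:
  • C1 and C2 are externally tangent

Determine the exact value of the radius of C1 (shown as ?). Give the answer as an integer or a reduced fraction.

14

1. [ext C1·C2]  r_C1² + 40r_C1 − 756 = 0  ⇒  r_C1 = 14 (r>0 drops 1)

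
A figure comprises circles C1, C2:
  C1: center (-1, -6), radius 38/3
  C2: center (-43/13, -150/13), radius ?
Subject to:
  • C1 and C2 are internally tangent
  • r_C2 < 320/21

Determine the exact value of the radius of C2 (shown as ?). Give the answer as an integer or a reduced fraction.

20/3

1. [int C1,C2]  r_C2² − (76/3)r_C2 + 1120/9 = 0  ⇒  r_C2 = 20/3 or 56/3
2. given r_C2 < 320/21: keep 20/3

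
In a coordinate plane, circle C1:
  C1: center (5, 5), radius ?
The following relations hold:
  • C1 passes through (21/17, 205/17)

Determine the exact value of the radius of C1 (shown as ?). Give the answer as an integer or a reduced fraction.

1. [C1∋P]  r_C1² − 64 = 0  ⇒  r_C1 = 8 (r>0 drops 1)

8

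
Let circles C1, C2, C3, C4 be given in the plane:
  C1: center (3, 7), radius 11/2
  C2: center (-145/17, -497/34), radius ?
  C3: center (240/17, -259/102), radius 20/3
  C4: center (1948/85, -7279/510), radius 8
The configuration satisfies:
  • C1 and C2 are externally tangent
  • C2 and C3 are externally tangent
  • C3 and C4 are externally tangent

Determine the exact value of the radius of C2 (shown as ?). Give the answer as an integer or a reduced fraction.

1. [ext C1·C2]  r_C2² + 11r_C2 − 570 = 0  ⇒  r_C2 = 19 (r>0 drops 1)
2. [ext C2·C3]  r_C2² + (40/3)r_C2 − 1843/3 = 0  ⇒  r_C2 = 19 (r>0 drops 1)

19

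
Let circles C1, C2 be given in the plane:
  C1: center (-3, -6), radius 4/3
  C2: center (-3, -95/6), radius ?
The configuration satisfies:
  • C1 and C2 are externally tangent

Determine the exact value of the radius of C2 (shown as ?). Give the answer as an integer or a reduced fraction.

1. [ext C1·C2]  r_C2² + (8/3)r_C2 − 1139/12 = 0  ⇒  r_C2 = 17/2 (r>0 drops 1)

17/2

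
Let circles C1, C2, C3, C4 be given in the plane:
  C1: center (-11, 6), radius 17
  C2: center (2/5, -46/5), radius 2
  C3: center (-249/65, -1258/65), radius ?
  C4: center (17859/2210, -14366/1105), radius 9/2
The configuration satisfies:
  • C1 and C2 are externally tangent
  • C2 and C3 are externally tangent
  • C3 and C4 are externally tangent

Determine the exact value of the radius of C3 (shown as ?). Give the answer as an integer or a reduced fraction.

9

1. [ext C2·C3]  r_C3² + 4r_C3 − 117 = 0  ⇒  r_C3 = 9 (r>0 drops 1)
2. [ext C3·C4]  r_C3² + 9r_C3 − 162 = 0  ⇒  r_C3 = 9 (r>0 drops 1)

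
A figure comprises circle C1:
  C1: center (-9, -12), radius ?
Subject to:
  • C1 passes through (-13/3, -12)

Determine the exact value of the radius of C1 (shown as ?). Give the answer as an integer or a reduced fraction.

1. [C1∋P]  r_C1² − 196/9 = 0  ⇒  r_C1 = 14/3 (r>0 drops 1)

14/3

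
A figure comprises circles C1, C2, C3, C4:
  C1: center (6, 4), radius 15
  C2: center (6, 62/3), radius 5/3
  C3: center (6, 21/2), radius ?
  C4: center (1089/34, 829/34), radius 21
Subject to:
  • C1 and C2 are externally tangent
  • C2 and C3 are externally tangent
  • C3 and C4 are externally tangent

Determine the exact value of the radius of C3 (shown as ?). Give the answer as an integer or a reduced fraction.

17/2

1. [ext C2·C3]  r_C3² + (10/3)r_C3 − 1207/12 = 0  ⇒  r_C3 = 17/2 (r>0 drops 1)
2. [ext C3·C4]  r_C3² + 42r_C3 − 1717/4 = 0  ⇒  r_C3 = 17/2 (r>0 drops 1)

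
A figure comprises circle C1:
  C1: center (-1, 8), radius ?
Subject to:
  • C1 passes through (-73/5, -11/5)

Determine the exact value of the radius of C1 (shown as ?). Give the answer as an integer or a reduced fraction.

1. [C1∋P]  r_C1² − 289 = 0  ⇒  r_C1 = 17 (r>0 drops 1)

17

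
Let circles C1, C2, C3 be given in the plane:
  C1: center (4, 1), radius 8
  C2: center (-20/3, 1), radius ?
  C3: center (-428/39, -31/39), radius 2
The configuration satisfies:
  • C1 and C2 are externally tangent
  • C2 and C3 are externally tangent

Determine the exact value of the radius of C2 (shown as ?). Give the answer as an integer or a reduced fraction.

1. [ext C1·C2]  r_C2² + 16r_C2 − 448/9 = 0  ⇒  r_C2 = 8/3 (r>0 drops 1)
2. [ext C2·C3]  r_C2² + 4r_C2 − 160/9 = 0  ⇒  r_C2 = 8/3 (r>0 drops 1)

8/3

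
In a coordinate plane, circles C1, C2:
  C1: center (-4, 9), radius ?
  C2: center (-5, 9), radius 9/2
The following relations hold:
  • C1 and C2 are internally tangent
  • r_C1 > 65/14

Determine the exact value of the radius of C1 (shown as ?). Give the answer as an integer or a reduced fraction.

1. [int C1,C2]  r_C1² − 9r_C1 + 77/4 = 0  ⇒  r_C1 = 7/2 or 11/2
2. given r_C1 > 65/14: keep 11/2

11/2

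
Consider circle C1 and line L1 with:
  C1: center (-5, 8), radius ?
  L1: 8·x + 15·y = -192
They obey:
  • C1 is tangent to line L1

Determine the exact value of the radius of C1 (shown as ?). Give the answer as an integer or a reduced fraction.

1. [C1‖L1]  r_C1² − 256 = 0  ⇒  r_C1 = 16 (r>0 drops 1)

16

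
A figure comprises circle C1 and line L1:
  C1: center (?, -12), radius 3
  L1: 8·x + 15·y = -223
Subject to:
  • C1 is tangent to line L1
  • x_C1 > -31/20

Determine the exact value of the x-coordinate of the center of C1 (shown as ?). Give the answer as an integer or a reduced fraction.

1. [C1‖L1]  x_C1² + (43/4)x_C1 − 47/4 = 0  ⇒  x_C1 = -47/4 or 1
2. given x_C1 > -31/20: keep 1

1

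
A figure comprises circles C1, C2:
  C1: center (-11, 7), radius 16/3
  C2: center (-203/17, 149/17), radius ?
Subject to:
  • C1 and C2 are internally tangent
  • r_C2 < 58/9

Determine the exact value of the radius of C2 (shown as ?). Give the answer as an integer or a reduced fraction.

10/3

1. [int C1,C2]  r_C2² − (32/3)r_C2 + 220/9 = 0  ⇒  r_C2 = 10/3 or 22/3
2. given r_C2 < 58/9: keep 10/3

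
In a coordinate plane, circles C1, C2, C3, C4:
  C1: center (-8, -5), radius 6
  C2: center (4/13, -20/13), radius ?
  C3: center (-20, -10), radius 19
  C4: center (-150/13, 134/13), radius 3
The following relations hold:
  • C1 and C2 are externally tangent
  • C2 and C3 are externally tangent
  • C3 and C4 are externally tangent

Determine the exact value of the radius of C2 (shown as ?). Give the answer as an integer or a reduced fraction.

3

1. [ext C1·C2]  r_C2² + 12r_C2 − 45 = 0  ⇒  r_C2 = 3 (r>0 drops 1)
2. [ext C2·C3]  r_C2² + 38r_C2 − 123 = 0  ⇒  r_C2 = 3 (r>0 drops 1)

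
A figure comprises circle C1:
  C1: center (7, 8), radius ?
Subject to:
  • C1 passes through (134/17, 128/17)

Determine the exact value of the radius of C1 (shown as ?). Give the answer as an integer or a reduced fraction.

1. [C1∋P]  r_C1² − 1 = 0  ⇒  r_C1 = 1 (r>0 drops 1)

1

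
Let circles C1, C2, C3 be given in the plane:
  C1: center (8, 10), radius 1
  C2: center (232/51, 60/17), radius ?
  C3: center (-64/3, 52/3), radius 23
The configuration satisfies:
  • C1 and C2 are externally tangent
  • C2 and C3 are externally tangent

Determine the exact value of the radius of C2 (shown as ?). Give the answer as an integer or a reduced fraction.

19/3

1. [ext C1·C2]  r_C2² + 2r_C2 − 475/9 = 0  ⇒  r_C2 = 19/3 (r>0 drops 1)
2. [ext C2·C3]  r_C2² + 46r_C2 − 2983/9 = 0  ⇒  r_C2 = 19/3 (r>0 drops 1)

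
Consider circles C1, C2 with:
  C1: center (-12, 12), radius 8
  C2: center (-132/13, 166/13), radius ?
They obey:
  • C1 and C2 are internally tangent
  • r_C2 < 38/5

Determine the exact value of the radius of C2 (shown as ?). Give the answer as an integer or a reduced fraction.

6

1. [int C1,C2]  r_C2² − 16r_C2 + 60 = 0  ⇒  r_C2 = 6 or 10
2. given r_C2 < 38/5: keep 6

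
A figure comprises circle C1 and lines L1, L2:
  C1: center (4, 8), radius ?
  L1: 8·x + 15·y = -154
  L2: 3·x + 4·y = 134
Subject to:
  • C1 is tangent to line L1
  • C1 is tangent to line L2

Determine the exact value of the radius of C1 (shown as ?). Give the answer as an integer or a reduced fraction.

18

1. [C1‖L1]  r_C1² − 324 = 0  ⇒  r_C1 = 18 (r>0 drops 1)
2. [C1‖L2]  r_C1² − 324 = 0  ⇒  r_C1 = 18 (r>0 drops 1)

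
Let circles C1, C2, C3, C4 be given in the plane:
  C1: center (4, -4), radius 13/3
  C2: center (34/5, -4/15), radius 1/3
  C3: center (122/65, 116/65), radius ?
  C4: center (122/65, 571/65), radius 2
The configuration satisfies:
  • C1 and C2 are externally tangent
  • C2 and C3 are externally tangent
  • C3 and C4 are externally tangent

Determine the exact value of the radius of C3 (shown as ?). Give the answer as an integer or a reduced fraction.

1. [ext C2·C3]  r_C3² + (2/3)r_C3 − 85/3 = 0  ⇒  r_C3 = 5 (r>0 drops 1)
2. [ext C3·C4]  r_C3² + 4r_C3 − 45 = 0  ⇒  r_C3 = 5 (r>0 drops 1)

5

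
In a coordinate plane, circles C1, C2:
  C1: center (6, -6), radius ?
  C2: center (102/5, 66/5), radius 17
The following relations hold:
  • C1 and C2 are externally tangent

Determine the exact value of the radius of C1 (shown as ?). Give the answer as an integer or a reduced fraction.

1. [ext C1·C2]  r_C1² + 34r_C1 − 287 = 0  ⇒  r_C1 = 7 (r>0 drops 1)

7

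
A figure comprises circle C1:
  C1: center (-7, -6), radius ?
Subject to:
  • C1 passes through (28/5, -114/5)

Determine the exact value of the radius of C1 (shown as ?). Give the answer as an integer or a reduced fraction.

21

1. [C1∋P]  r_C1² − 441 = 0  ⇒  r_C1 = 21 (r>0 drops 1)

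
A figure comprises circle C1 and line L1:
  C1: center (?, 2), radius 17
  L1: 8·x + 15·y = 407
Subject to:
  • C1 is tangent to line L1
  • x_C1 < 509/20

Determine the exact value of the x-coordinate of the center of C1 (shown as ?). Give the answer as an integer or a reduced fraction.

1. [C1‖L1]  x_C1² − (377/4)x_C1 + 3663/4 = 0  ⇒  x_C1 = 11 or 333/4
2. given x_C1 < 509/20: keep 11

11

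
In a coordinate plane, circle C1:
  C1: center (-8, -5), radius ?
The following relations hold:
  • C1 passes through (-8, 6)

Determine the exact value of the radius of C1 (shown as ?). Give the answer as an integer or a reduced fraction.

1. [C1∋P]  r_C1² − 121 = 0  ⇒  r_C1 = 11 (r>0 drops 1)

11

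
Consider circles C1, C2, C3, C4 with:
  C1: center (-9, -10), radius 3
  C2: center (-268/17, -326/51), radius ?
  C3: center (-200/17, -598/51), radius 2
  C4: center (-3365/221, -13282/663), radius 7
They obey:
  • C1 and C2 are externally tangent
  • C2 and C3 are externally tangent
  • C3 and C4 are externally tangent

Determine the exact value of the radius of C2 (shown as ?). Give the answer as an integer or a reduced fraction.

1. [ext C1·C2]  r_C2² + 6r_C2 − 448/9 = 0  ⇒  r_C2 = 14/3 (r>0 drops 1)
2. [ext C2·C3]  r_C2² + 4r_C2 − 364/9 = 0  ⇒  r_C2 = 14/3 (r>0 drops 1)

14/3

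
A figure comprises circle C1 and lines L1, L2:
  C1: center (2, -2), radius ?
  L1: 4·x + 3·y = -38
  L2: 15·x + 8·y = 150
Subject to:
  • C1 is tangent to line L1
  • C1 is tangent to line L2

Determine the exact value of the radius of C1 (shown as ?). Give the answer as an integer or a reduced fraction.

8

1. [C1‖L1]  r_C1² − 64 = 0  ⇒  r_C1 = 8 (r>0 drops 1)
2. [C1‖L2]  r_C1² − 64 = 0  ⇒  r_C1 = 8 (r>0 drops 1)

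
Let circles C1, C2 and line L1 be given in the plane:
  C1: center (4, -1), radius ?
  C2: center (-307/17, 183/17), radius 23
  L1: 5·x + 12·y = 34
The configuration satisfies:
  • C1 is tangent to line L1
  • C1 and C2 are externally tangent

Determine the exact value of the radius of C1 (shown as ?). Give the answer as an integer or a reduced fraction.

1. [C1‖L1]  r_C1² − 4 = 0  ⇒  r_C1 = 2 (r>0 drops 1)
2. [ext C1·C2]  r_C1² + 46r_C1 − 96 = 0  ⇒  r_C1 = 2 (r>0 drops 1)

2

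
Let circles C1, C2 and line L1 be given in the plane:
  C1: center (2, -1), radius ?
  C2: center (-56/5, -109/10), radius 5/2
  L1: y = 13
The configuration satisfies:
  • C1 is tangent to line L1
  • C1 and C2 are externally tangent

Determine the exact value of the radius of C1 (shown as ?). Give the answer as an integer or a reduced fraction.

14

1. [C1‖L1]  r_C1² − 196 = 0  ⇒  r_C1 = 14 (r>0 drops 1)
2. [ext C1·C2]  r_C1² + 5r_C1 − 266 = 0  ⇒  r_C1 = 14 (r>0 drops 1)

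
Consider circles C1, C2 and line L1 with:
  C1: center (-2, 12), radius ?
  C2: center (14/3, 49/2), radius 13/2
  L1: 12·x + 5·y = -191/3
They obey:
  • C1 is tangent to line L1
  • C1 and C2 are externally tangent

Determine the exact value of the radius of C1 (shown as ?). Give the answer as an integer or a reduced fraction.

23/3

1. [C1‖L1]  r_C1² − 529/9 = 0  ⇒  r_C1 = 23/3 (r>0 drops 1)
2. [ext C1·C2]  r_C1² + 13r_C1 − 1426/9 = 0  ⇒  r_C1 = 23/3 (r>0 drops 1)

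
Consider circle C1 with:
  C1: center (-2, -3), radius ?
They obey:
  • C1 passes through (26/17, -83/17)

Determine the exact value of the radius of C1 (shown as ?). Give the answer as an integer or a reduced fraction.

1. [C1∋P]  r_C1² − 16 = 0  ⇒  r_C1 = 4 (r>0 drops 1)

4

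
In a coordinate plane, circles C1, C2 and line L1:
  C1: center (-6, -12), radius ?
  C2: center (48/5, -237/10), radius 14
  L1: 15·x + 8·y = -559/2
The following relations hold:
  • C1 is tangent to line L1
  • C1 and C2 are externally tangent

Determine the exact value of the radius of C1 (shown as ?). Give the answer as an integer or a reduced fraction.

1. [C1‖L1]  r_C1² − 121/4 = 0  ⇒  r_C1 = 11/2 (r>0 drops 1)
2. [ext C1·C2]  r_C1² + 28r_C1 − 737/4 = 0  ⇒  r_C1 = 11/2 (r>0 drops 1)

11/2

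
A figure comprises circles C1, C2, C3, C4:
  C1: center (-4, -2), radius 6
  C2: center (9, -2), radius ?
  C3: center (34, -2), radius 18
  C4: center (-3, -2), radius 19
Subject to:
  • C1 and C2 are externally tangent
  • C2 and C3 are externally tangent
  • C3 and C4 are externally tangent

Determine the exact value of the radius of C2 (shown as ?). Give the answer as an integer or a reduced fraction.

1. [ext C1·C2]  r_C2² + 12r_C2 − 133 = 0  ⇒  r_C2 = 7 (r>0 drops 1)
2. [ext C2·C3]  r_C2² + 36r_C2 − 301 = 0  ⇒  r_C2 = 7 (r>0 drops 1)

7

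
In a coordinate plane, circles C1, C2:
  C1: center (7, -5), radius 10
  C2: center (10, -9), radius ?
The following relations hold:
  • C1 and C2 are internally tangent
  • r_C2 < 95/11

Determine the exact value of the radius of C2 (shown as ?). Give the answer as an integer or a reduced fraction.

1. [int C1,C2]  r_C2² − 20r_C2 + 75 = 0  ⇒  r_C2 = 5 or 15
2. given r_C2 < 95/11: keep 5

5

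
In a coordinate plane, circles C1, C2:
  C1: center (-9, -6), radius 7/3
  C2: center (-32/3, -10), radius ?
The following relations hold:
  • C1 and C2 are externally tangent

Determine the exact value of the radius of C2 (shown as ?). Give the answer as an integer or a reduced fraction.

2

1. [ext C1·C2]  r_C2² + (14/3)r_C2 − 40/3 = 0  ⇒  r_C2 = 2 (r>0 drops 1)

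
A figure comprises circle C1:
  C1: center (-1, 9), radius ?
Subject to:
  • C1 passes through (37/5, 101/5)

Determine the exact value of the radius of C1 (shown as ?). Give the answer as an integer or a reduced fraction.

1. [C1∋P]  r_C1² − 196 = 0  ⇒  r_C1 = 14 (r>0 drops 1)

14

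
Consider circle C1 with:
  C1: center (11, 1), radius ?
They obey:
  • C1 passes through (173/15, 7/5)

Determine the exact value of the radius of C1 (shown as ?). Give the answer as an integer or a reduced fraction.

2/3

1. [C1∋P]  r_C1² − 4/9 = 0  ⇒  r_C1 = 2/3 (r>0 drops 1)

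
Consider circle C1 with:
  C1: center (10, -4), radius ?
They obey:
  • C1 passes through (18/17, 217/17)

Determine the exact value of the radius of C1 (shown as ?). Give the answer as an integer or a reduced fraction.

1. [C1∋P]  r_C1² − 361 = 0  ⇒  r_C1 = 19 (r>0 drops 1)

19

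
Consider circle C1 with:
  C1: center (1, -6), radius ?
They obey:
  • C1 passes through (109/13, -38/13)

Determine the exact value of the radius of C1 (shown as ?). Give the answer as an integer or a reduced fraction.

8

1. [C1∋P]  r_C1² − 64 = 0  ⇒  r_C1 = 8 (r>0 drops 1)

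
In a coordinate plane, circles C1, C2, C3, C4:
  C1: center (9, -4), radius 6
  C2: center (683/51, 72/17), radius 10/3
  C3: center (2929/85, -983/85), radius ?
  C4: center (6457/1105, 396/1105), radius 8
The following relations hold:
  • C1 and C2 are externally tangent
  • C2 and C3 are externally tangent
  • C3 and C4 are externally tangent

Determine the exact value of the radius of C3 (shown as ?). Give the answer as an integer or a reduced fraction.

1. [ext C2·C3]  r_C3² + (20/3)r_C3 − 2047/3 = 0  ⇒  r_C3 = 23 (r>0 drops 1)
2. [ext C3·C4]  r_C3² + 16r_C3 − 897 = 0  ⇒  r_C3 = 23 (r>0 drops 1)

23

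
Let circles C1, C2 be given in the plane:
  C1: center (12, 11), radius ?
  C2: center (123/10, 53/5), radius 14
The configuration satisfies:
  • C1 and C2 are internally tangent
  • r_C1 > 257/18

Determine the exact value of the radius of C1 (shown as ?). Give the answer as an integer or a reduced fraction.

1. [int C1,C2]  r_C1² − 28r_C1 + 783/4 = 0  ⇒  r_C1 = 27/2 or 29/2
2. given r_C1 > 257/18: keep 29/2

29/2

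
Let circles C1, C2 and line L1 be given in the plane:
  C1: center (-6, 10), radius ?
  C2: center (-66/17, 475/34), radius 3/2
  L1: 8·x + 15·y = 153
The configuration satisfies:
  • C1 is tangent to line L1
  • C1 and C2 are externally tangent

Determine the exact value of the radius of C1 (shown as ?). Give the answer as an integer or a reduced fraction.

1. [C1‖L1]  r_C1² − 9 = 0  ⇒  r_C1 = 3 (r>0 drops 1)
2. [ext C1·C2]  r_C1² + 3r_C1 − 18 = 0  ⇒  r_C1 = 3 (r>0 drops 1)

3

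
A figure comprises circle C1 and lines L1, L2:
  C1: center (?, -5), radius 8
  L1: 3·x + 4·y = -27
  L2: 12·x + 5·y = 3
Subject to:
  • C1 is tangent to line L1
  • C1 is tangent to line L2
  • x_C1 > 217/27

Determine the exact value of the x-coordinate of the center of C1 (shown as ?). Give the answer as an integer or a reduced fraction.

11

1. [C1‖L1]  x_C1² + (14/3)x_C1 − 517/3 = 0  ⇒  x_C1 = -47/3 or 11
2. [C1‖L2]  x_C1² − (14/3)x_C1 − 209/3 = 0  ⇒  x_C1 = -19/3 or 11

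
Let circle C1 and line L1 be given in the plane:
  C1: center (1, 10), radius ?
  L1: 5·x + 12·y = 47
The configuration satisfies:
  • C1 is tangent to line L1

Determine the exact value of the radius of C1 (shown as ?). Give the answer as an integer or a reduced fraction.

1. [C1‖L1]  r_C1² − 36 = 0  ⇒  r_C1 = 6 (r>0 drops 1)

6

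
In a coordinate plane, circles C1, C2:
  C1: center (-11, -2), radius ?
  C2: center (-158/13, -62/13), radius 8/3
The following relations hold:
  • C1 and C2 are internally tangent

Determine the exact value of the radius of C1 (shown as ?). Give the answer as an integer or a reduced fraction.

17/3

1. [int C1,C2]  r_C1² − (16/3)r_C1 − 17/9 = 0  ⇒  r_C1 = 17/3 (r>0 drops 1)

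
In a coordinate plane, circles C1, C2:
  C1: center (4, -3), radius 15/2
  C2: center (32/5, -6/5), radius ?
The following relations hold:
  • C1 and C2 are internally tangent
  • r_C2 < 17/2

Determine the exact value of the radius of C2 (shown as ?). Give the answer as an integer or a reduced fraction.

1. [int C1,C2]  r_C2² − 15r_C2 + 189/4 = 0  ⇒  r_C2 = 9/2 or 21/2
2. given r_C2 < 17/2: keep 9/2

9/2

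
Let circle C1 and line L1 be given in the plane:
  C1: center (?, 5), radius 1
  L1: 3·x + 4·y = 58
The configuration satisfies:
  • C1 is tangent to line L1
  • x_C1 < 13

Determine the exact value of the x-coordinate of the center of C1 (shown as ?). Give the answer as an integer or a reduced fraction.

1. [C1‖L1]  x_C1² − (76/3)x_C1 + 473/3 = 0  ⇒  x_C1 = 11 or 43/3
2. given x_C1 < 13: keep 11

11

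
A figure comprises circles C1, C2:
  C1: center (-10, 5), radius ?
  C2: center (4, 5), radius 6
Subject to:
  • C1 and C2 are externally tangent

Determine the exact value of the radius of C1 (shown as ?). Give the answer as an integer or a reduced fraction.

8

1. [ext C1·C2]  r_C1² + 12r_C1 − 160 = 0  ⇒  r_C1 = 8 (r>0 drops 1)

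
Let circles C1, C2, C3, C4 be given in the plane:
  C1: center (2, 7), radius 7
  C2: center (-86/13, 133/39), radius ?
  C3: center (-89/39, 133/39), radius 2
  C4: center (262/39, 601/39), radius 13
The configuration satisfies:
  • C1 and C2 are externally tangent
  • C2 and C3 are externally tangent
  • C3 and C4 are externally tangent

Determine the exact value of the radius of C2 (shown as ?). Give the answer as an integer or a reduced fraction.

7/3

1. [ext C1·C2]  r_C2² + 14r_C2 − 343/9 = 0  ⇒  r_C2 = 7/3 (r>0 drops 1)
2. [ext C2·C3]  r_C2² + 4r_C2 − 133/9 = 0  ⇒  r_C2 = 7/3 (r>0 drops 1)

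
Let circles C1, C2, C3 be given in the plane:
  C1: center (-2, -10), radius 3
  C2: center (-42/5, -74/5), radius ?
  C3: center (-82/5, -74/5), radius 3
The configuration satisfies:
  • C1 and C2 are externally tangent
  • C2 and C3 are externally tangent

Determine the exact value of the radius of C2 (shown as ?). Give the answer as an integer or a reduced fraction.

1. [ext C1·C2]  r_C2² + 6r_C2 − 55 = 0  ⇒  r_C2 = 5 (r>0 drops 1)
2. [ext C2·C3]  r_C2² + 6r_C2 − 55 = 0  ⇒  r_C2 = 5 (r>0 drops 1)

5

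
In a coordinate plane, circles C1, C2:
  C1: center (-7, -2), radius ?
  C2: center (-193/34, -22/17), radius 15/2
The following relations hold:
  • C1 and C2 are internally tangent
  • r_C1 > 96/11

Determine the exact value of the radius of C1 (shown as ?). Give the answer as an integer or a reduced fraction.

1. [int C1,C2]  r_C1² − 15r_C1 + 54 = 0  ⇒  r_C1 = 6 or 9
2. given r_C1 > 96/11: keep 9

9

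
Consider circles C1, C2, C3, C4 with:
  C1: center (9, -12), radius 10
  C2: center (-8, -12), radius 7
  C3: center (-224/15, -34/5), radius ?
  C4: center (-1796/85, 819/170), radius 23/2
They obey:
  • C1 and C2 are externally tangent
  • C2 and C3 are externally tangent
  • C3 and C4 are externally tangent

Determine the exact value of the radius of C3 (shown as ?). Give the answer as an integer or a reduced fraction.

1. [ext C2·C3]  r_C3² + 14r_C3 − 235/9 = 0  ⇒  r_C3 = 5/3 (r>0 drops 1)
2. [ext C3·C4]  r_C3² + 23r_C3 − 370/9 = 0  ⇒  r_C3 = 5/3 (r>0 drops 1)

5/3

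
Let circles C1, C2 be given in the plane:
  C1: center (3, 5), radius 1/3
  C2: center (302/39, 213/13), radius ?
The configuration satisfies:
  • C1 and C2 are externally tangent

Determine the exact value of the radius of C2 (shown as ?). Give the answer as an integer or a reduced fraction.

1. [ext C1·C2]  r_C2² + (2/3)r_C2 − 152 = 0  ⇒  r_C2 = 12 (r>0 drops 1)

12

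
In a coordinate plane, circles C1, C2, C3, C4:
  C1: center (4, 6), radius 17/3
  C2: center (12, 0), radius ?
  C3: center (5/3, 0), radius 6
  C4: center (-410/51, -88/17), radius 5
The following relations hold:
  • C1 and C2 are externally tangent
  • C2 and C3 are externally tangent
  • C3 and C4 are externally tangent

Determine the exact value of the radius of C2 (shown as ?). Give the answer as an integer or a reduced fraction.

1. [ext C1·C2]  r_C2² + (34/3)r_C2 − 611/9 = 0  ⇒  r_C2 = 13/3 (r>0 drops 1)
2. [ext C2·C3]  r_C2² + 12r_C2 − 637/9 = 0  ⇒  r_C2 = 13/3 (r>0 drops 1)

13/3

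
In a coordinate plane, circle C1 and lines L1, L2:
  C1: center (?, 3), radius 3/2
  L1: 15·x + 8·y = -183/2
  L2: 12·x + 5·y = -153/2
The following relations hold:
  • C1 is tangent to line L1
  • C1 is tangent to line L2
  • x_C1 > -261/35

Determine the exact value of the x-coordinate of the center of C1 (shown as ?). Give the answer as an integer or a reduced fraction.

-6

1. [C1‖L1]  x_C1² + (77/5)x_C1 + 282/5 = 0  ⇒  x_C1 = -47/5 or -6
2. [C1‖L2]  x_C1² + (61/4)x_C1 + 111/2 = 0  ⇒  x_C1 = -37/4 or -6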